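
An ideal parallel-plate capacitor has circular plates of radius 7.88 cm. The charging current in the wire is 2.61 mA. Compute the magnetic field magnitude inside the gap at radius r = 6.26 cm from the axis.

5.26×10^-9 T

By continuity the displacement current in the gap matches the conduction current: I_d = 2.61×10^-3 A.
For r < R the Ampère–Maxwell law gives B(2πr) = μ₀ I_d (r²/R²), so B = μ₀ I_d r/(2πR²) = (4π×10^-7)(2.61×10^-3)(0.0626)/(2π·0.0788²) = 5.26×10^-9 T.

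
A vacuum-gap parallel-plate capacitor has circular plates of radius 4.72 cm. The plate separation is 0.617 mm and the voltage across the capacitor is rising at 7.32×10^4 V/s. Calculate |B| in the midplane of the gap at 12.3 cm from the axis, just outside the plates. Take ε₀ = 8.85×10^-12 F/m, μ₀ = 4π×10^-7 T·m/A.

1.19×10^-11 T

I_d = C dV/dt with C = ε₀πR²/d = 1.004×10^-10 F, so I_d = (1.004×10^-10)(7.32×10^4) = 7.349×10^-6 A.
With r > R the enclosed displacement current is the full I_d; B = μ₀ I_d / (2πr) = 1.19×10^-11 T.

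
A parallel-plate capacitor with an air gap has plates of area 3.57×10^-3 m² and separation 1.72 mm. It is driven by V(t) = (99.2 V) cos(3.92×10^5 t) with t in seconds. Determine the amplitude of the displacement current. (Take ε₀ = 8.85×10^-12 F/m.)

(dE/dt)_max = V₀ω/d = 2.261×10^10 V/(m·s); ω = 3.92×10^5 rad/s.
I_d,max = ε₀ A (dE/dt)_max = (8.85×10^-12)(3.57×10^-3)(2.261×10^10) = 7.14×10^-4 A.

7.14×10^-4 A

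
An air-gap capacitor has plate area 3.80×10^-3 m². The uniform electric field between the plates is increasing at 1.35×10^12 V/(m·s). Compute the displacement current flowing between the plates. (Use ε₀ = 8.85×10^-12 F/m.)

I_d = ε₀ A (dE/dt) = (8.85×10^-12)(3.80×10^-3 m²)(1.35×10^12) = 0.0454 A.

0.0454 A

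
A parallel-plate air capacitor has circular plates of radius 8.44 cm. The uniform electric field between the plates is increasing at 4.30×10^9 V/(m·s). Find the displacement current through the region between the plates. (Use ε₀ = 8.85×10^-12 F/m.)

8.52×10^-4 A

The displacement current is ε₀ times dΦ_E/dt = ε₀ A dE/dt = (8.85×10^-12)(0.02238)(4.30×10^9) = 8.52×10^-4 A.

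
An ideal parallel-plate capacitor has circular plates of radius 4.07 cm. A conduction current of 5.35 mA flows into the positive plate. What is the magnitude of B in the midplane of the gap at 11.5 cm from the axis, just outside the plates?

Between the plates the displacement current equals the wire current: I_d = 5.35 mA = 5.35×10^-3 A.
Outside the plates the loop encloses all of I_d, so B·2πr = μ₀ I_d and B = 9.30×10^-9 T.

9.30×10^-9 T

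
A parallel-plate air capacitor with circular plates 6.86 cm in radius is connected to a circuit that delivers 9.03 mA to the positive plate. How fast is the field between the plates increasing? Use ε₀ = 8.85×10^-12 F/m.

6.90×10^10 V/(m·s)

The displacement current between the plates equals the conduction current, I_d = 9.03 mA.
Since I_d = ε₀ A dE/dt, dE/dt = I_d/(ε₀A) = (9.03×10^-3)/((8.85×10^-12)(0.01478)) = 6.90×10^10 V/(m·s).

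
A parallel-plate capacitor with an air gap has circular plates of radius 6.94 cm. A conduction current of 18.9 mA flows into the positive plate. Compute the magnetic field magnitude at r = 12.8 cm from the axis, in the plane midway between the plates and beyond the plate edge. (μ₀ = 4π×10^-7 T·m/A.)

By continuity the displacement current in the gap matches the conduction current: I_d = 0.0189 A.
With r > R the enclosed displacement current is the full I_d; B = μ₀ I_d / (2πr) = 2.95×10^-8 T.

2.95×10^-8 T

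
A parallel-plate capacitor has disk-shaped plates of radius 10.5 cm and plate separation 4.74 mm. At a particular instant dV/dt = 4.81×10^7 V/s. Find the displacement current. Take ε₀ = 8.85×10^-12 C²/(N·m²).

E = V/d so dE/dt = (dV/dt)/d = 1.015×10^10 V/(m·s), and I_d = ε₀ A dE/dt = (8.85×10^-12)(0.03464)(1.015×10^10) = 3.11×10^-3 A.

3.11×10^-3 A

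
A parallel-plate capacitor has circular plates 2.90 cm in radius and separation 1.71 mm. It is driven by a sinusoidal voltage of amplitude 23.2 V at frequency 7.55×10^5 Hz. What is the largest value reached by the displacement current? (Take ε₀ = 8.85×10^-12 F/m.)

1.50×10^-3 A

C = ε₀A/d = (8.85×10^-12)(2.642×10^-3)/(1.71×10^-3) = 1.367×10^-11 F; ω = 2πf = 4.744×10^6 rad/s.
I_d = C dV/dt, so |I_d|_max = C V₀ ω = (1.367×10^-11)(23.2)(4.744×10^6) = 1.50×10^-3 A.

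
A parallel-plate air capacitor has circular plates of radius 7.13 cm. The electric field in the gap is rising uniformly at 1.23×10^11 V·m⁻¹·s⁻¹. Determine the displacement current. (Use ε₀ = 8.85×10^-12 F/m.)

With a uniform field, Φ_E = EA, so I_d = ε₀ A dE/dt = 0.0174 A.

0.0174 A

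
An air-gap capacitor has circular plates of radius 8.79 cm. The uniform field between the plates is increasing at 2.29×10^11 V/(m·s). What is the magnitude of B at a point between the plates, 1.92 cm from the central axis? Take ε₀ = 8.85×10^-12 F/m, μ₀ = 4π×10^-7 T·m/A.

Through the whole plate area (πR² = 0.02427 m²), I_d = ε₀ πR² dE/dt = 0.04919 A.
∮B·dl = μ₀ I_d,enc with I_d,enc = I_d r²/R² = 2.347×10^-3 A; so B = μ₀ I_d,enc/(2πr) = 2.44×10^-8 T.

2.44×10^-8 T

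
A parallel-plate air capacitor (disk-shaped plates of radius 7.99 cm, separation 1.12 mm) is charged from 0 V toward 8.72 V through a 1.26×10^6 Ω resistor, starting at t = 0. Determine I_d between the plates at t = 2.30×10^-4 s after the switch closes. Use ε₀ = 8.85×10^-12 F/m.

2.19×10^-6 A

With C = ε₀A/d = (8.85×10^-12)(0.02006)/(1.12×10^-3) = 1.585×10^-10 F, the time constant is τ = RC = 1.997×10^-4 s, so t/τ = 1.152 and e^(−t/τ) = 0.3160.
I_d = I_cond = (V₀/R) e^(−t/τ) = (6.921×10^-6)(0.3160) = 2.19×10^-6 A.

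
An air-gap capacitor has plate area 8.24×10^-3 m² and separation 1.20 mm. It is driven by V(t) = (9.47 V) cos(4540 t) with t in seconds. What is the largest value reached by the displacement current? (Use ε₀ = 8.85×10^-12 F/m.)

2.61×10^-6 A

The displacement current equals the conduction current C dV/dt, which peaks at C V₀ ω.
With C = ε₀A/d = (8.85×10^-12)(8.24×10^-3)/(1.20×10^-3) = 6.077×10^-11 F and ω = 4540 rad/s, I_d,max = (6.077×10^-11)(9.47)(4540) = 2.61×10^-6 A.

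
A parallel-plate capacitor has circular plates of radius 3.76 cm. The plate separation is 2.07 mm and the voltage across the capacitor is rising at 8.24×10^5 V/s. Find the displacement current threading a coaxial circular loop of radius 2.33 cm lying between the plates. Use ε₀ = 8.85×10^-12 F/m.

With E = V/d, dE/dt = 3.981×10^8 V/(m·s) and πR² = 4.441×10^-3 m², giving I_d = ε₀ πR² dE/dt = 1.565×10^-5 A.
The field is uniform, so I_d,enc = I_d (r/R)² = (1.565×10^-5)(2.33/3.76)² = 6.01×10^-6 A.

6.01×10^-6 A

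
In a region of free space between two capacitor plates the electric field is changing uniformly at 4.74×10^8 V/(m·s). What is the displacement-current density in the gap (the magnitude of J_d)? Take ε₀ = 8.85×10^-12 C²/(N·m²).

4.19×10^-3 A/m²

J_d = ε₀ ∂E/∂t, so J_d = 4.19×10^-3 A/m².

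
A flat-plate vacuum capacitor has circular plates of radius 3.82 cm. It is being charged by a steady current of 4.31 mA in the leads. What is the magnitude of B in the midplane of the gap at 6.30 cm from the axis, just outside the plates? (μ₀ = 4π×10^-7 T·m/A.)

1.37×10^-8 T

No conduction current crosses the gap, so I_d there equals the 4.31×10^-3 A in the leads.
For r ≥ R the full I_d is enclosed: B = μ₀ I_d/(2πr) = (4π×10^-7)(4.31×10^-3)/(2π·0.0630) = 1.37×10^-8 T.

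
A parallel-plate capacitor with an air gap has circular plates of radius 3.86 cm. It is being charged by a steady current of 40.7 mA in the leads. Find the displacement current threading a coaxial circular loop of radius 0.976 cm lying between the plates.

2.60×10^-3 A

By continuity the displacement current in the gap matches the conduction current: I_d = 0.0407 A.
The field is uniform, so I_d,enc = I_d (r/R)² = (0.0407)(0.976/3.86)² = 2.60×10^-3 A.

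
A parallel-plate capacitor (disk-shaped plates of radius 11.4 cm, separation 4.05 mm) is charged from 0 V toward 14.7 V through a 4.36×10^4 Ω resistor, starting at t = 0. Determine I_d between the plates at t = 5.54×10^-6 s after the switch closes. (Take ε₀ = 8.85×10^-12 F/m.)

With C = ε₀A/d = (8.85×10^-12)(0.04083)/(4.05×10^-3) = 8.922×10^-11 F, the time constant is τ = RC = 3.890×10^-6 s, so t/τ = 1.424 and e^(−t/τ) = 0.2407.
I_d = I_cond = (V₀/R) e^(−t/τ) = (3.372×10^-4)(0.2407) = 8.12×10^-5 A.

8.12×10^-5 A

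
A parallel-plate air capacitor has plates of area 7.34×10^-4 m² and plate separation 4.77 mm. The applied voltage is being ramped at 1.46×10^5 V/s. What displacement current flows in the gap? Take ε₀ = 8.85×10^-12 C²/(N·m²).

The field between the plates is E = V/d, so dE/dt = (1.46×10^5)/(4.77×10^-3 m) = 3.061×10^7 V/(m·s).
I_d = ε₀ A (dE/dt) = (8.85×10^-12)(7.34×10^-4)(3.061×10^7) = 1.99×10^-7 A.

1.99×10^-7 A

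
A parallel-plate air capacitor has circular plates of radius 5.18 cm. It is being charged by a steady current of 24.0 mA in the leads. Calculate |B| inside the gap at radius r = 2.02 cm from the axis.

Between the plates the displacement current equals the wire current: I_d = 24.0 mA = 0.0240 A.
For r < R the Ampère–Maxwell law gives B(2πr) = μ₀ I_d (r²/R²), so B = μ₀ I_d r/(2πR²) = (4π×10^-7)(0.0240)(0.0202)/(2π·0.0518²) = 3.61×10^-8 T.

3.61×10^-8 T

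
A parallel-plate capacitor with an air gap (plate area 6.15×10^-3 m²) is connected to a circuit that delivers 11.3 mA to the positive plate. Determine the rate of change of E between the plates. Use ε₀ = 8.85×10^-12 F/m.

The displacement current between the plates equals the conduction current, I_d = 11.3 mA.
Inverting I_d = ε₀ A dE/dt gives dE/dt = 0.0113 / (8.85×10^-12 · 6.15×10^-3) = 2.08×10^11 V/(m·s).

2.08×10^11 V/(m·s)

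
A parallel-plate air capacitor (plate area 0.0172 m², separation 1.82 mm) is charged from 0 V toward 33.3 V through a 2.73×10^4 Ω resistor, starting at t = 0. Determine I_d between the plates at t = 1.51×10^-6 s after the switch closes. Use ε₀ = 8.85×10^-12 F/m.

With C = ε₀A/d = (8.85×10^-12)(0.0172)/(1.82×10^-3) = 8.364×10^-11 F, the time constant is τ = RC = 2.283×10^-6 s, so t/τ = 0.6614 and e^(−t/τ) = 0.5161.
I_d = I_cond = (V₀/R) e^(−t/τ) = (1.220×10^-3)(0.5161) = 6.30×10^-4 A.

6.30×10^-4 A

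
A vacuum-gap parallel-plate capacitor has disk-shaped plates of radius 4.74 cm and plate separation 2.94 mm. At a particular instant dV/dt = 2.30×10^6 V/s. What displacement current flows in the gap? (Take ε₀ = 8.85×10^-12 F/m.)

4.89×10^-5 A

C = ε₀A/d = (8.85×10^-12)(7.058×10^-3)/(2.94×10^-3) = 2.125×10^-11 F.
I_d = C dV/dt = (2.125×10^-11)(2.30×10^6) = 4.89×10^-5 A.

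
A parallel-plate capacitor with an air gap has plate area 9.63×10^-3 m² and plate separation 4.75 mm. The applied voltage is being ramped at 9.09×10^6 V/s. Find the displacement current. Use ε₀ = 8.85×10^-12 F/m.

The displacement current equals the charging current C dV/dt. With C = ε₀A/d = (8.85×10^-12)(9.63×10^-3)/(4.75×10^-3) = 1.794×10^-11 F, I_d = (1.794×10^-11)(9.09×10^6) = 1.63×10^-4 A.

1.63×10^-4 A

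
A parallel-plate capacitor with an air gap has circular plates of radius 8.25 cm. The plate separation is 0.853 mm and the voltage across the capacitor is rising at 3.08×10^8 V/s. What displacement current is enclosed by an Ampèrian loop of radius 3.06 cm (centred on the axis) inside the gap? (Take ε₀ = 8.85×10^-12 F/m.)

dE/dt = (dV/dt)/d = 3.611×10^11 V/(m·s); I_d = ε₀(πR²)(dE/dt) = (8.85×10^-12)(0.02138)(3.611×10^11) = 0.06832 A.
Since J_d is uniform, the enclosed fraction is (r/R)² = 0.1376, giving I_d,enc = 9.40×10^-3 A.

9.40×10^-3 A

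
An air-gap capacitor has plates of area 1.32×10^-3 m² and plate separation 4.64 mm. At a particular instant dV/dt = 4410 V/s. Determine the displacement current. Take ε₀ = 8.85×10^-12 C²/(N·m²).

1.11×10^-8 A

E = V/d so dE/dt = (dV/dt)/d = 9.504×10^5 V/(m·s), and I_d = ε₀ A dE/dt = (8.85×10^-12)(1.32×10^-3)(9.504×10^5) = 1.11×10^-8 A.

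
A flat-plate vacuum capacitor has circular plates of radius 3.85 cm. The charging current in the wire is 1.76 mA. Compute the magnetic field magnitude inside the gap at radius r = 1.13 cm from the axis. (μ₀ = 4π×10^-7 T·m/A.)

No conduction current crosses the gap, so I_d there equals the 1.76×10^-3 A in the leads.
An Ampèrian loop of radius r encloses a fraction (r/R)² of I_d. Then B·2πr = μ₀ I_d (r/R)², giving B = μ₀ I_d r/(2πR²) = 2.68×10^-9 T.

2.68×10^-9 T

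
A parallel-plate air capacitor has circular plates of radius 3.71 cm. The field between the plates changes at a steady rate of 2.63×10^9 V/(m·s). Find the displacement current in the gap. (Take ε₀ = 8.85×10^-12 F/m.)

1.01×10^-4 A

The displacement current is ε₀ times dΦ_E/dt = ε₀ A dE/dt = (8.85×10^-12)(4.324×10^-3)(2.63×10^9) = 1.01×10^-4 A.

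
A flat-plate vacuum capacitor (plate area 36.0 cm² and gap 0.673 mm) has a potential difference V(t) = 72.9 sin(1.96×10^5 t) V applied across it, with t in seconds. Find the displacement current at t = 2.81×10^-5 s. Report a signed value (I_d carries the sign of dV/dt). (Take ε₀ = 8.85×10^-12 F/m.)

4.83×10^-4 A

dE/dt = (V₀ω/d)·cos(ωt) with ωt = 5.5076 rad: (72.9)(1.96×10^5)(0.7140)/(6.73×10^-4) = 1.516×10^10 V/(m·s).
I_d = ε₀ A dE/dt = (8.85×10^-12)(3.60×10^-3)(1.516×10^10) = 4.83×10^-4 A.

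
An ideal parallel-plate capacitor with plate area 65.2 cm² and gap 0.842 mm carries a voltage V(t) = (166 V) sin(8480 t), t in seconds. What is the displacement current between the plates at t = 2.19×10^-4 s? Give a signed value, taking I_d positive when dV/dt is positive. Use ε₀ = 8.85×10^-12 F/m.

-2.72×10^-5 A

C = ε₀A/d = (8.85×10^-12)(6.52×10^-3)/(8.42×10^-4) = 6.853×10^-11 F. dV/dt = V₀ω·cos(ωt); at ωt = 1.85712 rad this factor is -0.2824.
I_d = C dV/dt = (6.853×10^-11)(166)(8480)(-0.2824) = -2.72×10^-5 A.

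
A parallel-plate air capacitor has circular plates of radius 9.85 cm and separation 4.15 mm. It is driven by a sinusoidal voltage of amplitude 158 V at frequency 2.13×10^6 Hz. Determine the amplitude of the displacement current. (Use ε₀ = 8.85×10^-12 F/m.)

C = ε₀A/d = (8.85×10^-12)(0.03048)/(4.15×10^-3) = 6.500×10^-11 F; ω = 2πf = 1.338×10^7 rad/s.
I_d = C dV/dt, so |I_d|_max = C V₀ ω = (6.500×10^-11)(158)(1.338×10^7) = 0.137 A.

0.137 A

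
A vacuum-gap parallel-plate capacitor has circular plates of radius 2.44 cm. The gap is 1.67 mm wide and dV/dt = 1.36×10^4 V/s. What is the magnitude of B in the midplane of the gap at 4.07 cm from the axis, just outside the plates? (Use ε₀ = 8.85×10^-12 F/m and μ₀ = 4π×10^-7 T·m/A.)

With E = V/d, dE/dt = 8.144×10^6 V/(m·s) and πR² = 1.870×10^-3 m², giving I_d = ε₀ πR² dE/dt = 1.348×10^-7 A.
With r > R the enclosed displacement current is the full I_d; B = μ₀ I_d / (2πr) = 6.62×10^-13 T.

6.62×10^-13 T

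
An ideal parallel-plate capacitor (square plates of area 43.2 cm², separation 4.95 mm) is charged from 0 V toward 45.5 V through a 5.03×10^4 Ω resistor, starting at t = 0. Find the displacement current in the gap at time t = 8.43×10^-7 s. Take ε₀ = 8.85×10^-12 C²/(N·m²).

C = ε₀A/d = (8.85×10^-12)(4.32×10^-3)/(4.95×10^-3) = 7.724×10^-12 F and τ = RC = 3.885×10^-7 s. I_d in the gap equals the RC charging current.
I_d(t) = (V₀/R) e^(−t/τ) = 9.046×10^-4 · e^(−2.170) = 1.03×10^-4 A.

1.03×10^-4 A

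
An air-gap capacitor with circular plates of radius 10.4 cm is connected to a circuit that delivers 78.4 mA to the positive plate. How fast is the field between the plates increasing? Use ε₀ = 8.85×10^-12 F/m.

By continuity, I_d in the gap equals the 78.4 mA flowing in the wire.
Since I_d = ε₀ A dE/dt, dE/dt = I_d/(ε₀A) = (0.0784)/((8.85×10^-12)(0.03398)) = 2.61×10^11 V/(m·s).

2.61×10^11 V/(m·s)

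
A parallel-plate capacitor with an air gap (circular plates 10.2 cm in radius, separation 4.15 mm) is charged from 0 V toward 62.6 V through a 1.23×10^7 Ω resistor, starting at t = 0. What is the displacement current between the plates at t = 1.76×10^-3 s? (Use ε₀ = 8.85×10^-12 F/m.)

C = ε₀A/d = (8.85×10^-12)(0.03269)/(4.15×10^-3) = 6.971×10^-11 F and τ = RC = 8.574×10^-4 s. I_d in the gap equals the RC charging current.
I_d(t) = (V₀/R) e^(−t/τ) = 5.089×10^-6 · e^(−2.053) = 6.53×10^-7 A.

6.53×10^-7 A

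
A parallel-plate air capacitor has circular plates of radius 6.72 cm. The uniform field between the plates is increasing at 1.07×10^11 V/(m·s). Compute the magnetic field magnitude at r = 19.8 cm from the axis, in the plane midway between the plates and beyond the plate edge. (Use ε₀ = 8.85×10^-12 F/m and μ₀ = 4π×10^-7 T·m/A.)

1.36×10^-8 T

I_d = ε₀ dΦ_E/dt = ε₀ πR² (dE/dt) = (8.85×10^-12)(0.01419)(1.07×10^11) = 0.01344 A through the full plate area.
With r > R the enclosed displacement current is the full I_d; B = μ₀ I_d / (2πr) = 1.36×10^-8 T.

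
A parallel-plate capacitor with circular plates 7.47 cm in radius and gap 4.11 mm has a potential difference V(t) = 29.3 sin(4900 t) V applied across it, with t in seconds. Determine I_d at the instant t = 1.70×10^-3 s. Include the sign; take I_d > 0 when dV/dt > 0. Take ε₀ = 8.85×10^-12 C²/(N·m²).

-2.48×10^-6 A

dV/dt = (29.3)(4900)·cos(8.33) = -6.579×10^4 V/s.
I_d = C dV/dt with C = ε₀A/d = (8.85×10^-12)(0.01753)/(4.11×10^-3) = 3.775×10^-11 F, so I_d = (3.775×10^-11)(-6.579×10^4) = -2.48×10^-6 A.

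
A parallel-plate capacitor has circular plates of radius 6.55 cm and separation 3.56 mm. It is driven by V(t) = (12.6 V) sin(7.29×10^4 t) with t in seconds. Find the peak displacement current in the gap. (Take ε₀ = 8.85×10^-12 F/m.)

3.08×10^-5 A

C = ε₀A/d = (8.85×10^-12)(0.01348)/(3.56×10^-3) = 3.351×10^-11 F; ω = 7.29×10^4 rad/s.
I_d = C dV/dt, so |I_d|_max = C V₀ ω = (3.351×10^-11)(12.6)(7.29×10^4) = 3.08×10^-5 A.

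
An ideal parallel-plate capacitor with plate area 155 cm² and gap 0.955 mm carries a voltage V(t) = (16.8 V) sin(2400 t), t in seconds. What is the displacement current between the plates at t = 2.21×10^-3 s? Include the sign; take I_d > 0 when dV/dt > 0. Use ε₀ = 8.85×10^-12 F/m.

3.23×10^-6 A

C = ε₀A/d = (8.85×10^-12)(0.0155)/(9.55×10^-4) = 1.436×10^-10 F. dV/dt = V₀ω·cos(ωt); at ωt = 5.304 rad this factor is 0.5577.
I_d = C dV/dt = (1.436×10^-10)(16.8)(2400)(0.5577) = 3.23×10^-6 A.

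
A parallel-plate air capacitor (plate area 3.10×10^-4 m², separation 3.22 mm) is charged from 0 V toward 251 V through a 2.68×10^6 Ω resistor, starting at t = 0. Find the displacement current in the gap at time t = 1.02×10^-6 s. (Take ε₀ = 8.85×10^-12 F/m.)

With C = ε₀A/d = (8.85×10^-12)(3.10×10^-4)/(3.22×10^-3) = 8.520×10^-13 F, the time constant is τ = RC = 2.283×10^-6 s, so t/τ = 0.4468 and e^(−t/τ) = 0.6397.
I_d = I_cond = (V₀/R) e^(−t/τ) = (9.366×10^-5)(0.6397) = 5.99×10^-5 A.

5.99×10^-5 A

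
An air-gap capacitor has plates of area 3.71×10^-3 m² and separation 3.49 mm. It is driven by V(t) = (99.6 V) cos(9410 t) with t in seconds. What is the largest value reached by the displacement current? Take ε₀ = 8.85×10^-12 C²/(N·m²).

8.82×10^-6 A

(dE/dt)_max = V₀ω/d = 2.685×10^8 V/(m·s); ω = 9410 rad/s.
I_d,max = ε₀ A (dE/dt)_max = (8.85×10^-12)(3.71×10^-3)(2.685×10^8) = 8.82×10^-6 A.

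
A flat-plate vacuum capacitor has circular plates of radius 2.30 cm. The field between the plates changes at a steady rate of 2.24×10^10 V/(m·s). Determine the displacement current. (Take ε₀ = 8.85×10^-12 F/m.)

3.29×10^-4 A

With a uniform field, Φ_E = EA, so I_d = ε₀ A dE/dt = 3.29×10^-4 A.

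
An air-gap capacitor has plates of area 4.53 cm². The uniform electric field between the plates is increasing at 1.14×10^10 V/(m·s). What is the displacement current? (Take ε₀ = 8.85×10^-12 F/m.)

The displacement current is ε₀ times dΦ_E/dt = ε₀ A dE/dt = (8.85×10^-12)(4.53×10^-4)(1.14×10^10) = 4.57×10^-5 A.

4.57×10^-5 A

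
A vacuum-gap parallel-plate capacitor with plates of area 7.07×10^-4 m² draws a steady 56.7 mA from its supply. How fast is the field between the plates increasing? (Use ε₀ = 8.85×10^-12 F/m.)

By continuity, I_d in the gap equals the 56.7 mA flowing in the wire.
Since I_d = ε₀ A dE/dt, dE/dt = I_d/(ε₀A) = (0.0567)/((8.85×10^-12)(7.07×10^-4)) = 9.06×10^12 V/(m·s).

9.06×10^12 V/(m·s)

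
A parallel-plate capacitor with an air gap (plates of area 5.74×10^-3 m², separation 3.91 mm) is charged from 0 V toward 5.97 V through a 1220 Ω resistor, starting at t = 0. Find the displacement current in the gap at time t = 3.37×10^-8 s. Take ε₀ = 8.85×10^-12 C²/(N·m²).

C = ε₀A/d = (8.85×10^-12)(5.74×10^-3)/(3.91×10^-3) = 1.299×10^-11 F, so τ = RC = 1.585×10^-8 s.
The conduction current is I(t) = (V₀/R) e^(−t/τ), and the displacement current between the plates equals it.
t/τ = 2.126; I_d = (5.97/1220) · e^(−2.126) = (4.893×10^-3)(0.1193) = 5.84×10^-4 A.

5.84×10^-4 A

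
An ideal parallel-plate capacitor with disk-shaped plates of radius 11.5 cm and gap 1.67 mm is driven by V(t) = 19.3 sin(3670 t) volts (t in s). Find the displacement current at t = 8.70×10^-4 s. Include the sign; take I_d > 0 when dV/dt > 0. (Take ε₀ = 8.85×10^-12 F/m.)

C = ε₀A/d = (8.85×10^-12)(0.04155)/(1.67×10^-3) = 2.202×10^-10 F. dV/dt = V₀ω·cos(ωt); at ωt = 3.1929 rad this factor is -0.9987.
I_d = C dV/dt = (2.202×10^-10)(19.3)(3670)(-0.9987) = -1.56×10^-5 A.

-1.56×10^-5 A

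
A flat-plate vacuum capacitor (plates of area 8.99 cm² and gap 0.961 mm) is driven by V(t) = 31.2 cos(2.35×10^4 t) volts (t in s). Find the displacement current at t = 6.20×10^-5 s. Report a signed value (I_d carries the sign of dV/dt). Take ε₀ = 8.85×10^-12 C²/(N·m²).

-6.03×10^-6 A

C = ε₀A/d = (8.85×10^-12)(8.99×10^-4)/(9.61×10^-4) = 8.279×10^-12 F. dV/dt = V₀ω·−sin(ωt); at ωt = 1.457 rad this factor is -0.9935.
I_d = C dV/dt = (8.279×10^-12)(31.2)(2.35×10^4)(-0.9935) = -6.03×10^-6 A.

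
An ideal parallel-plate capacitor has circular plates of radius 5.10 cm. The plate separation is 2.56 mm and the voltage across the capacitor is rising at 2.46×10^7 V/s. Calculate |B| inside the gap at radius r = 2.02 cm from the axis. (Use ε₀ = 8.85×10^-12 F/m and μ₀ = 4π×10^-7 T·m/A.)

1.08×10^-9 T

With E = V/d, dE/dt = 9.609×10^9 V/(m·s) and πR² = 8.171×10^-3 m², giving I_d = ε₀ πR² dE/dt = 6.949×10^-4 A.
For r < R the Ampère–Maxwell law gives B(2πr) = μ₀ I_d (r²/R²), so B = μ₀ I_d r/(2πR²) = (4π×10^-7)(6.949×10^-4)(0.0202)/(2π·0.0510²) = 1.08×10^-9 T.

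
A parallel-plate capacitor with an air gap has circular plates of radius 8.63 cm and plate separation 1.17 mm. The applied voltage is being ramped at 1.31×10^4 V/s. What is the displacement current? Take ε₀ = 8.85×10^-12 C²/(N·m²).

2.32×10^-6 A

E = V/d so dE/dt = (dV/dt)/d = 1.120×10^7 V/(m·s), and I_d = ε₀ A dE/dt = (8.85×10^-12)(0.02340)(1.120×10^7) = 2.32×10^-6 A.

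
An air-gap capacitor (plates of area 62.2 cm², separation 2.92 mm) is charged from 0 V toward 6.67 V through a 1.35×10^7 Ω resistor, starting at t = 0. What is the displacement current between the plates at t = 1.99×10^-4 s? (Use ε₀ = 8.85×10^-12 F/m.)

C = ε₀A/d = (8.85×10^-12)(6.22×10^-3)/(2.92×10^-3) = 1.885×10^-11 F and τ = RC = 2.545×10^-4 s. I_d in the gap equals the RC charging current.
I_d(t) = (V₀/R) e^(−t/τ) = 4.941×10^-7 · e^(−0.7819) = 2.26×10^-7 A.

2.26×10^-7 A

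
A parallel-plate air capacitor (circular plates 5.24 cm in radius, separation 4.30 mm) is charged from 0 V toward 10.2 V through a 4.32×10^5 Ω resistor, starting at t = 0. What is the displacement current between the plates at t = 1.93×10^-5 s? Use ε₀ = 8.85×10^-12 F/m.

C = ε₀A/d = (8.85×10^-12)(8.626×10^-3)/(4.30×10^-3) = 1.775×10^-11 F, so τ = RC = 7.668×10^-6 s.
The conduction current is I(t) = (V₀/R) e^(−t/τ), and the displacement current between the plates equals it.
t/τ = 2.517; I_d = (10.2/4.32×10^5) · e^(−2.517) = (2.361×10^-5)(0.08070) = 1.91×10^-6 A.

1.91×10^-6 A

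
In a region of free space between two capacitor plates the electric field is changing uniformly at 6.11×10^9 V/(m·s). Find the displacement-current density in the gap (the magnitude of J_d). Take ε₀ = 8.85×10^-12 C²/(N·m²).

0.0541 A/m²

J_d = ε₀ ∂E/∂t, so J_d = 0.0541 A/m².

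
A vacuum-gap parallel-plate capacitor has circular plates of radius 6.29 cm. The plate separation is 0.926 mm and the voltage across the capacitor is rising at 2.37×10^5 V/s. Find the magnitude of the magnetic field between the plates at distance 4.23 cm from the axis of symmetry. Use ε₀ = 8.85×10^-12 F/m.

6.02×10^-11 T

With E = V/d, dE/dt = 2.559×10^8 V/(m·s) and πR² = 0.01243 m², giving I_d = ε₀ πR² dE/dt = 2.815×10^-5 A.
For r < R the Ampère–Maxwell law gives B(2πr) = μ₀ I_d (r²/R²), so B = μ₀ I_d r/(2πR²) = (4π×10^-7)(2.815×10^-5)(0.0423)/(2π·0.0629²) = 6.02×10^-11 T.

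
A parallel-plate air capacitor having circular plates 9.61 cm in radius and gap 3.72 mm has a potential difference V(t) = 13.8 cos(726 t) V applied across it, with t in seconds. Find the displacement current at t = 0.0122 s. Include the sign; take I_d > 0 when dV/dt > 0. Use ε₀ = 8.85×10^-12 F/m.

-3.72×10^-7 A

dV/dt = (13.8)(726)·−sin(8.8572) = -5386 V/s.
I_d = C dV/dt with C = ε₀A/d = (8.85×10^-12)(0.02901)/(3.72×10^-3) = 6.902×10^-11 F, so I_d = (6.902×10^-11)(-5386) = -3.72×10^-7 A.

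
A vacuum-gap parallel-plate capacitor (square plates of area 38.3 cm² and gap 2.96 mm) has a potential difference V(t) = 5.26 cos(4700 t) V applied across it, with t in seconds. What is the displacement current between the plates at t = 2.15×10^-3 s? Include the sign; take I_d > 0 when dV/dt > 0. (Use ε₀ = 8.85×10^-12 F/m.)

1.78×10^-7 A

dE/dt = (V₀ω/d)·−sin(ωt) with ωt = 10.105 rad: (5.26)(4700)(0.6290)/(2.96×10^-3) = 5.253×10^6 V/(m·s).
I_d = ε₀ A dE/dt = (8.85×10^-12)(3.83×10^-3)(5.253×10^6) = 1.78×10^-7 A.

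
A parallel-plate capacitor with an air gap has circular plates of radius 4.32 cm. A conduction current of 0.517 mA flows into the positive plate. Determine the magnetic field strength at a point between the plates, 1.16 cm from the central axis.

No conduction current crosses the gap, so I_d there equals the 5.17×10^-4 A in the leads.
∮B·dl = μ₀ I_d,enc with I_d,enc = I_d r²/R² = 3.728×10^-5 A; so B = μ₀ I_d,enc/(2πr) = 6.43×10^-10 T.

6.43×10^-10 T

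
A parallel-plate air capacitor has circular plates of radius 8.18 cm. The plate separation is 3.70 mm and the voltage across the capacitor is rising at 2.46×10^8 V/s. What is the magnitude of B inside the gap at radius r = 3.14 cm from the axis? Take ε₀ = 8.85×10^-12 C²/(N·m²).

With E = V/d, dE/dt = 6.649×10^10 V/(m·s) and πR² = 0.02102 m², giving I_d = ε₀ πR² dE/dt = 0.01237 A.
An Ampèrian loop of radius r encloses a fraction (r/R)² of I_d. Then B·2πr = μ₀ I_d (r/R)², giving B = μ₀ I_d r/(2πR²) = 1.16×10^-8 T.

1.16×10^-8 T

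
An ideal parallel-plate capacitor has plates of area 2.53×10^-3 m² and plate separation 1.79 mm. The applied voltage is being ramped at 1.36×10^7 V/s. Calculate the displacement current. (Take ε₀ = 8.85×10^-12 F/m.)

The displacement current equals the charging current C dV/dt. With C = ε₀A/d = (8.85×10^-12)(2.53×10^-3)/(1.79×10^-3) = 1.251×10^-11 F, I_d = (1.251×10^-11)(1.36×10^7) = 1.70×10^-4 A.

1.70×10^-4 A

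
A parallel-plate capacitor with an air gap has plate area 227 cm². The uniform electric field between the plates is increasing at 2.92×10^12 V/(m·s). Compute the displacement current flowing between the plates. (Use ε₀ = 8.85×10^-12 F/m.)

0.587 A

With a uniform field, Φ_E = EA, so I_d = ε₀ A dE/dt = 0.587 A.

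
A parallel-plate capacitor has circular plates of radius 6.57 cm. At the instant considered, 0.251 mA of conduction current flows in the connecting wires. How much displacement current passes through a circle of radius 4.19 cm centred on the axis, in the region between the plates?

No conduction current crosses the gap, so I_d there equals the 2.51×10^-4 A in the leads.
Through an area πr² the displacement current is I_d·(πr²/πR²) = I_d (r/R)² = 1.02×10^-4 A.

1.02×10^-4 A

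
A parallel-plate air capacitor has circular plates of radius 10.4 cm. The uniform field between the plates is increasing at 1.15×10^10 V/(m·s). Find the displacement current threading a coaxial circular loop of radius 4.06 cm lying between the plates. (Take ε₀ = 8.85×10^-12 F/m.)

5.27×10^-4 A

Total displacement current: I_d = ε₀(πR²)(dE/dt) = (8.85×10^-12)(0.03398)(1.15×10^10) = 3.458×10^-3 A.
Through an area πr² the displacement current is I_d·(πr²/πR²) = I_d (r/R)² = 5.27×10^-4 A.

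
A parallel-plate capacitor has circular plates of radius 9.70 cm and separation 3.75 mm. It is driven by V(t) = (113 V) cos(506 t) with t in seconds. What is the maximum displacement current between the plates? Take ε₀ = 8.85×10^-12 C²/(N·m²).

C = ε₀A/d = (8.85×10^-12)(0.02956)/(3.75×10^-3) = 6.976×10^-11 F; ω = 506 rad/s.
I_d = C dV/dt, so |I_d|_max = C V₀ ω = (6.976×10^-11)(113)(506) = 3.99×10^-6 A.

3.99×10^-6 A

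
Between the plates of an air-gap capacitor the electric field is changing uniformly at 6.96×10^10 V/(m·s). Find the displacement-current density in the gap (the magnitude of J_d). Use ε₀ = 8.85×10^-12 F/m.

0.616 A/m²

J_d = ε₀ ∂E/∂t, so J_d = 0.616 A/m².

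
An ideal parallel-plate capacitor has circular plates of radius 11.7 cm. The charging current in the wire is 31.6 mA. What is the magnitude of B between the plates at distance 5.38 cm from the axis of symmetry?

By continuity the displacement current in the gap matches the conduction current: I_d = 0.0316 A.
An Ampèrian loop of radius r encloses a fraction (r/R)² of I_d. Then B·2πr = μ₀ I_d (r/R)², giving B = μ₀ I_d r/(2πR²) = 2.48×10^-8 T.

2.48×10^-8 T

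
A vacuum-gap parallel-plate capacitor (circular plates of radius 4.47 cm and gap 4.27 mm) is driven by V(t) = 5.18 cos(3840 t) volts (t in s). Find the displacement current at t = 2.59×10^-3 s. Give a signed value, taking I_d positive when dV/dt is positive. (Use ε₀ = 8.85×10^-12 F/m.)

dV/dt = (5.18)(3840)·−sin(9.9456) = 9898 V/s.
I_d = C dV/dt with C = ε₀A/d = (8.85×10^-12)(6.277×10^-3)/(4.27×10^-3) = 1.301×10^-11 F, so I_d = (1.301×10^-11)(9898) = 1.29×10^-7 A.

1.29×10^-7 A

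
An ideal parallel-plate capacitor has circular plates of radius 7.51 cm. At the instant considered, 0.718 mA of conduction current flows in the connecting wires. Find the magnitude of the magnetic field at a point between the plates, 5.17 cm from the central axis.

1.32×10^-9 T

By continuity the displacement current in the gap matches the conduction current: I_d = 7.18×10^-4 A.
For r < R the Ampère–Maxwell law gives B(2πr) = μ₀ I_d (r²/R²), so B = μ₀ I_d r/(2πR²) = (4π×10^-7)(7.18×10^-4)(0.0517)/(2π·0.0751²) = 1.32×10^-9 T.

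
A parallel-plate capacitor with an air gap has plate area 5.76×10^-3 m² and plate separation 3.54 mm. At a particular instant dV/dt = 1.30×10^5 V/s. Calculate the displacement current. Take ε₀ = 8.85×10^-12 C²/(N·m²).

C = ε₀A/d = (8.85×10^-12)(5.76×10^-3)/(3.54×10^-3) = 1.440×10^-11 F.
I_d = C dV/dt = (1.440×10^-11)(1.30×10^5) = 1.87×10^-6 A.

1.87×10^-6 A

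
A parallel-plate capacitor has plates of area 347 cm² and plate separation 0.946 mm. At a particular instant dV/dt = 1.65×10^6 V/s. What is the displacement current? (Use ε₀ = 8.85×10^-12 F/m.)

C = ε₀A/d = (8.85×10^-12)(0.0347)/(9.46×10^-4) = 3.246×10^-10 F.
I_d = C dV/dt = (3.246×10^-10)(1.65×10^6) = 5.36×10^-4 A.

5.36×10^-4 A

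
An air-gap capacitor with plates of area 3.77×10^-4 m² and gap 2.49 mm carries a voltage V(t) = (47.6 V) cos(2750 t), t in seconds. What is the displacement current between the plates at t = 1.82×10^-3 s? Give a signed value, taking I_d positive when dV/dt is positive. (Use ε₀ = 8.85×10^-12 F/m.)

dV/dt = (47.6)(2750)·−sin(5.005) = 1.253×10^5 V/s.
I_d = C dV/dt with C = ε₀A/d = (8.85×10^-12)(3.77×10^-4)/(2.49×10^-3) = 1.340×10^-12 F, so I_d = (1.340×10^-12)(1.253×10^5) = 1.68×10^-7 A.

1.68×10^-7 A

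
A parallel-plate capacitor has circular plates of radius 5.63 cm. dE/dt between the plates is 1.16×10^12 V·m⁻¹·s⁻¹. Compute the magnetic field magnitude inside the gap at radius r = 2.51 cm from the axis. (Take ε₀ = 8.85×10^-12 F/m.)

1.62×10^-7 T

Through the whole plate area (πR² = 9.958×10^-3 m²), I_d = ε₀ πR² dE/dt = 0.1022 A.
For r < R the Ampère–Maxwell law gives B(2πr) = μ₀ I_d (r²/R²), so B = μ₀ I_d r/(2πR²) = (4π×10^-7)(0.1022)(0.0251)/(2π·0.0563²) = 1.62×10^-7 T.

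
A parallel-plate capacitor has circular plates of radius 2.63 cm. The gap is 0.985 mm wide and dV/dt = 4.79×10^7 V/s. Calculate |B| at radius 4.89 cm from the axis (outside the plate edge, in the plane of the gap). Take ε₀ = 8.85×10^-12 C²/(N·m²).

I_d = C dV/dt with C = ε₀πR²/d = 1.952×10^-11 F, so I_d = (1.952×10^-11)(4.79×10^7) = 9.350×10^-4 A.
Outside the plates the loop encloses all of I_d, so B·2πr = μ₀ I_d and B = 3.82×10^-9 T.

3.82×10^-9 T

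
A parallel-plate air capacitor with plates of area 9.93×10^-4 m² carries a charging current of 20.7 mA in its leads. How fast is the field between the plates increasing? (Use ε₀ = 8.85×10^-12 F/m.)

Charge continuity gives I_d = I = 0.0207 A between the plates.
Then dE/dt = I_d/(ε₀A) = 2.36×10^12 V/(m·s).

2.36×10^12 V/(m·s)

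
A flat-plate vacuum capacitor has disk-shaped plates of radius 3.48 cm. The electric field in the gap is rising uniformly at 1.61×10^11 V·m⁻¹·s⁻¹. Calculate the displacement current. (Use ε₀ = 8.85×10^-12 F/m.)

5.42×10^-3 A

I_d = ε₀ A (dE/dt) = (8.85×10^-12)(3.805×10^-3 m²)(1.61×10^11) = 5.42×10^-3 A.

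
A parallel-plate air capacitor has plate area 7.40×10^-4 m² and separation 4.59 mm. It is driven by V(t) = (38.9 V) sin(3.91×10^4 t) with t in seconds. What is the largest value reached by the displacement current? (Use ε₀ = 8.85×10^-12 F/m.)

The displacement current equals the conduction current C dV/dt, which peaks at C V₀ ω.
With C = ε₀A/d = (8.85×10^-12)(7.40×10^-4)/(4.59×10^-3) = 1.427×10^-12 F and ω = 3.91×10^4 rad/s, I_d,max = (1.427×10^-12)(38.9)(3.91×10^4) = 2.17×10^-6 A.

2.17×10^-6 A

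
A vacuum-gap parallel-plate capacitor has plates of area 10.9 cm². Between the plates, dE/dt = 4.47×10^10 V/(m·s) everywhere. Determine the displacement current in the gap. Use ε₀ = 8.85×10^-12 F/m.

4.31×10^-4 A

The displacement current is ε₀ times dΦ_E/dt = ε₀ A dE/dt = (8.85×10^-12)(1.09×10^-3)(4.47×10^10) = 4.31×10^-4 A.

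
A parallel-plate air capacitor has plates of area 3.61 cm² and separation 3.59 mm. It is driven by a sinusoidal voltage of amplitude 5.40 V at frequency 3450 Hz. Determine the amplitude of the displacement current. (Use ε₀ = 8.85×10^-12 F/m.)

1.04×10^-7 A

(dE/dt)_max = V₀ω/d = 3.261×10^7 V/(m·s); ω = 2πf = 2.168×10^4 rad/s.
I_d,max = ε₀ A (dE/dt)_max = (8.85×10^-12)(3.61×10^-4)(3.261×10^7) = 1.04×10^-7 A.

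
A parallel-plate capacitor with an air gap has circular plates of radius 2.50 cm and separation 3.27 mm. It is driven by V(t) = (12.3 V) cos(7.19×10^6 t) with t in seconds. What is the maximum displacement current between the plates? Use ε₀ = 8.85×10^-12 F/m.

4.70×10^-4 A

(dE/dt)_max = V₀ω/d = 2.704×10^10 V/(m·s); ω = 7.19×10^6 rad/s.
I_d,max = ε₀ A (dE/dt)_max = (8.85×10^-12)(1.963×10^-3)(2.704×10^10) = 4.70×10^-4 A.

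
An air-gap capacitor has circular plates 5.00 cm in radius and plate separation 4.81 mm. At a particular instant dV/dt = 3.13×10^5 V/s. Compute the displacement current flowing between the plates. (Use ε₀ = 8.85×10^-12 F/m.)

E = V/d so dE/dt = (dV/dt)/d = 6.507×10^7 V/(m·s), and I_d = ε₀ A dE/dt = (8.85×10^-12)(7.854×10^-3)(6.507×10^7) = 4.52×10^-6 A.

4.52×10^-6 A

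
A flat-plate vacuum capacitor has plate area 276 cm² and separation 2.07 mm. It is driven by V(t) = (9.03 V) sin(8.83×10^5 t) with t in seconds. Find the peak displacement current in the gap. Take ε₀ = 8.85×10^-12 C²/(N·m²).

9.41×10^-4 A

C = ε₀A/d = (8.85×10^-12)(0.0276)/(2.07×10^-3) = 1.180×10^-10 F; ω = 8.83×10^5 rad/s.
I_d = C dV/dt, so |I_d|_max = C V₀ ω = (1.180×10^-10)(9.03)(8.83×10^5) = 9.41×10^-4 A.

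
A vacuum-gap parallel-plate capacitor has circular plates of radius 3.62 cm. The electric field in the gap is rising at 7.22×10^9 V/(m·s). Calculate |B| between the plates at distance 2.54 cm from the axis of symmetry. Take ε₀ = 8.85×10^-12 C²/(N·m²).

1.02×10^-9 T

Total displacement current: I_d = ε₀(πR²)(dE/dt) = (8.85×10^-12)(4.117×10^-3)(7.22×10^9) = 2.631×10^-4 A.
For r < R the Ampère–Maxwell law gives B(2πr) = μ₀ I_d (r²/R²), so B = μ₀ I_d r/(2πR²) = (4π×10^-7)(2.631×10^-4)(0.0254)/(2π·0.0362²) = 1.02×10^-9 T.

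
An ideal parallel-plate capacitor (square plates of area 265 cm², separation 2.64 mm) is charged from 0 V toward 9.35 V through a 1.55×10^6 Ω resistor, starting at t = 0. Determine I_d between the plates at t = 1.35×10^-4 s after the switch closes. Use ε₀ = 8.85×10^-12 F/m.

2.26×10^-6 A

C = ε₀A/d = (8.85×10^-12)(0.0265)/(2.64×10^-3) = 8.884×10^-11 F and τ = RC = 1.377×10^-4 s. I_d in the gap equals the RC charging current.
I_d(t) = (V₀/R) e^(−t/τ) = 6.032×10^-6 · e^(−0.9804) = 2.26×10^-6 A.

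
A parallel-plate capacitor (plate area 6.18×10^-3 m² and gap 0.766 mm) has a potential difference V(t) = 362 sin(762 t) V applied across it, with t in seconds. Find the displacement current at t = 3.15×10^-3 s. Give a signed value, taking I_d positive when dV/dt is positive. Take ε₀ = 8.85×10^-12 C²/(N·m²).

-1.45×10^-5 A

dE/dt = (V₀ω/d)·cos(ωt) with ωt = 2.4003 rad: (362)(762)(-0.7376)/(7.66×10^-4) = -2.656×10^8 V/(m·s).
I_d = ε₀ A dE/dt = (8.85×10^-12)(6.18×10^-3)(-2.656×10^8) = -1.45×10^-5 A.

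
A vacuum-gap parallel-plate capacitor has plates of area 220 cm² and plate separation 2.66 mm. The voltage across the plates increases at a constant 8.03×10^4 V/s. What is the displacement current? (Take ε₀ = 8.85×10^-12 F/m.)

The displacement current equals the charging current C dV/dt. With C = ε₀A/d = (8.85×10^-12)(0.0220)/(2.66×10^-3) = 7.320×10^-11 F, I_d = (7.320×10^-11)(8.03×10^4) = 5.88×10^-6 A.

5.88×10^-6 A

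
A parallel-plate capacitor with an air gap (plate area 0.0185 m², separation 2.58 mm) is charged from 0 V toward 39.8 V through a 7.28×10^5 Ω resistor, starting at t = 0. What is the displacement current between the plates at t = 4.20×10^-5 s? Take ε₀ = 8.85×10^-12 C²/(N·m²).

With C = ε₀A/d = (8.85×10^-12)(0.0185)/(2.58×10^-3) = 6.346×10^-11 F, the time constant is τ = RC = 4.620×10^-5 s, so t/τ = 0.9091 and e^(−t/τ) = 0.4029.
I_d = I_cond = (V₀/R) e^(−t/τ) = (5.467×10^-5)(0.4029) = 2.20×10^-5 A.

2.20×10^-5 A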